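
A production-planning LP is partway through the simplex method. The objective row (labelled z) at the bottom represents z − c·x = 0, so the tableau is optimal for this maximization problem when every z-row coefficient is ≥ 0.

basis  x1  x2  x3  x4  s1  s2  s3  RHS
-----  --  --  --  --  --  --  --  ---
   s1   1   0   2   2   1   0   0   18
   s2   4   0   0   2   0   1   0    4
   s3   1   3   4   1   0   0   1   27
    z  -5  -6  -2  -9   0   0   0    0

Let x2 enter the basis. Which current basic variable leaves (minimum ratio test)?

s3

Column x2 entries and ratios — s1: 0 ≤ 0, skip; s2: 0 ≤ 0, skip; s3: 27/3 = 9.
Smallest ratio is 9 in the row of s3, so s3 leaves.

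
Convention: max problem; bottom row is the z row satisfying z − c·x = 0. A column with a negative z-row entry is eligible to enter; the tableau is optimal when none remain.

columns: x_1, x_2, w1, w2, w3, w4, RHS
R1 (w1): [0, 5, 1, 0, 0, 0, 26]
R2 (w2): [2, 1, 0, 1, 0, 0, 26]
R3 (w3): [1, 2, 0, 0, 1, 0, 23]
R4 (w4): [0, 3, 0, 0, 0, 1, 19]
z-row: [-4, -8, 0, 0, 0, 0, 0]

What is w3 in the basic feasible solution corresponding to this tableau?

w3 is basic (row 3); its value is the RHS of that row, 23.

23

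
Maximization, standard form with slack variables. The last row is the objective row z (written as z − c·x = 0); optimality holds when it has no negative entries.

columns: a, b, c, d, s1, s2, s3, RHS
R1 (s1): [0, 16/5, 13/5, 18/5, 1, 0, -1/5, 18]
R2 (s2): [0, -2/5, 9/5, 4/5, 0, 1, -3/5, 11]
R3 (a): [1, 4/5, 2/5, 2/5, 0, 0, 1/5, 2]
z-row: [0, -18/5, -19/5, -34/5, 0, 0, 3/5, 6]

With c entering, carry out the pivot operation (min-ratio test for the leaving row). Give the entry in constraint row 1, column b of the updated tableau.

Ratio test on column c — row 1: 18/(13/5) = 90/13; row 2: 11/(9/5) = 55/9; row 3: 2/(2/5) = 5. Minimum is 5 at row 3 (a leaves); pivot element 2/5.
Divide row 3 by 2/5; eliminate column c from the other rows.
Row 1 update in column b: 16/5 − (13/5)·2 = -2.

-2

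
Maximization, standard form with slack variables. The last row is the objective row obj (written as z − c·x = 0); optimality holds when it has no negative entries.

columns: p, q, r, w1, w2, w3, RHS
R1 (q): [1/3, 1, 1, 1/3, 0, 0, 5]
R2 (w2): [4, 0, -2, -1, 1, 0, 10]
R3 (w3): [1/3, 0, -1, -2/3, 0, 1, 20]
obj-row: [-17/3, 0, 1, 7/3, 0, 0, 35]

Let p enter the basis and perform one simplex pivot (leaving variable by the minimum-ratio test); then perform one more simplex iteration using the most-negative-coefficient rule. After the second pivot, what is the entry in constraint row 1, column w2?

-1/14

Ratio test on column p — row 1: 5/(1/3) = 15; row 2: 10/4 = 5/2; row 3: 20/(1/3) = 60. Minimum is 5/2 at row 2 (w2 leaves); pivot element 4.
Divide row 2 by 4; eliminate column p from the other rows.
Second iteration: most negative obj-row entry is -11/6 in column r, so r enters.
Ratio test on column r — row 1: (25/6)/(7/6) = 25/7; row 2: entry -1/2 ≤ 0; row 3: entry -5/6 ≤ 0. Minimum is 25/7 at row 1 (q leaves); pivot element 7/6.
Divide row 1 by 7/6; eliminate column r from the other rows.
After both pivots, the entry at constraint row 1, column w2 is -1/14.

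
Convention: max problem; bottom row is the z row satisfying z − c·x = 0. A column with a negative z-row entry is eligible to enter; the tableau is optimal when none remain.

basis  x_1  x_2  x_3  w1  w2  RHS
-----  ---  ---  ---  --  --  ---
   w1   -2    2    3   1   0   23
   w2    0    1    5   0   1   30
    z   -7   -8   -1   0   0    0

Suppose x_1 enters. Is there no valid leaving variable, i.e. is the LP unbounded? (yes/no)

yes

Every constraint-row entry in column x_1 is ≤ 0, so increasing x_1 is unbounded.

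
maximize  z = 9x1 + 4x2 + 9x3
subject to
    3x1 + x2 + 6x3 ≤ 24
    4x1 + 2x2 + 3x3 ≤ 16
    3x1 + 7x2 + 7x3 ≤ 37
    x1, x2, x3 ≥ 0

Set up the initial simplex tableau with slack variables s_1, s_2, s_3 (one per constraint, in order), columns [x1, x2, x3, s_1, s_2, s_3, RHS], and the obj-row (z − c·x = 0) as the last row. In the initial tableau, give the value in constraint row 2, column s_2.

1

Slack s_2 belongs to constraint 2; its column is the unit vector e_2, so the entry in row 2 is 1.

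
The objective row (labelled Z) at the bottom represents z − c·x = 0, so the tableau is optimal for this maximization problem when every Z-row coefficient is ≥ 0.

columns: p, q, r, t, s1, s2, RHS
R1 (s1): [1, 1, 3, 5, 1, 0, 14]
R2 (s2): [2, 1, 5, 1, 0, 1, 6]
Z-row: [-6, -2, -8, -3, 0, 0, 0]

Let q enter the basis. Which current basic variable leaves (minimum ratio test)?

Column q entries and ratios — s1: 14/1 = 14; s2: 6/1 = 6.
Smallest ratio is 6 in the row of s2, so s2 leaves.

s2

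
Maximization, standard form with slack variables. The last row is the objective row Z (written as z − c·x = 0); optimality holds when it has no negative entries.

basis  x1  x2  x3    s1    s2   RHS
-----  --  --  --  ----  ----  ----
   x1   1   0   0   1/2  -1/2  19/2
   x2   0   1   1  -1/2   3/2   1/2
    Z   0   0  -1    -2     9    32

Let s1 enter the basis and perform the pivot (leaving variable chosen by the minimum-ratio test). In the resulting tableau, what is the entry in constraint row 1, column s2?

-1

Ratio test on column s1 — row 1: (19/2)/(1/2) = 19; row 2: entry -1/2 ≤ 0. Minimum is 19 at row 1 (x1 leaves); pivot element 1/2.
Divide row 1 by 1/2; eliminate column s1 from the other rows.
In the new row 1, the s2 entry is the old entry divided by the pivot: (-1/2)/(1/2) = -1.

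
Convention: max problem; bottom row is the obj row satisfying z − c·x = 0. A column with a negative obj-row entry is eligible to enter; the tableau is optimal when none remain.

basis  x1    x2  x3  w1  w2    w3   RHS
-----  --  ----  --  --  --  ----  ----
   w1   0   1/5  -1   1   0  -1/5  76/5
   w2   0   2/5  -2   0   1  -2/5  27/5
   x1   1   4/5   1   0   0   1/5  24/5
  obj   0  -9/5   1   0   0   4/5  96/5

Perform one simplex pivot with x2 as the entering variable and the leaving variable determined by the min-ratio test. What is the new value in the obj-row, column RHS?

30

Ratio test on column x2 — row 1: (76/5)/(1/5) = 76; row 2: (27/5)/(2/5) = 27/2; row 3: (24/5)/(4/5) = 6. Minimum is 6 at row 3 (x1 leaves); pivot element 4/5.
Divide row 3 by 4/5; eliminate column x2 from the other rows.
obj-row update in column RHS: 96/5 − (-9/5)·6 = 30.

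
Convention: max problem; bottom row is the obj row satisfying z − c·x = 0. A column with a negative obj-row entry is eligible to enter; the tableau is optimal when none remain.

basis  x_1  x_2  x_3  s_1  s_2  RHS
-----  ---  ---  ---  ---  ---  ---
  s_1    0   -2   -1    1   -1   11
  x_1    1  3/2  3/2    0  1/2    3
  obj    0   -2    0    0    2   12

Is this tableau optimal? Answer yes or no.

no

The obj-row has a negative entry -2 in column x_2, so it is not optimal.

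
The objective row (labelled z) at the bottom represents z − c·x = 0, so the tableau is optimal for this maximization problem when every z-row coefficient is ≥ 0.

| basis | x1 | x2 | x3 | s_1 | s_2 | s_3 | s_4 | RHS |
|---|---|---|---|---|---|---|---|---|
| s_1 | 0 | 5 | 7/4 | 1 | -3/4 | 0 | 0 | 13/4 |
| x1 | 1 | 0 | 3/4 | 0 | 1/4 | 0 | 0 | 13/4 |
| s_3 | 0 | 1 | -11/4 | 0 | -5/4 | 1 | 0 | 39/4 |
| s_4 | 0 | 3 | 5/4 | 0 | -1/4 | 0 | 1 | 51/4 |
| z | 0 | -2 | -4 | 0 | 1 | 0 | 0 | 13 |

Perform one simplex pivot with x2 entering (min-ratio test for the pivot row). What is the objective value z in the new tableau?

143/10

Ratio test on column x2 — row 1: (13/4)/5 = 13/20; row 2: entry 0 ≤ 0; row 3: (39/4)/1 = 39/4; row 4: (51/4)/3 = 17/4. Minimum is 13/20 at row 1 (s_1 leaves); pivot element 5.
Pivot on row 1; the z-row RHS becomes 13 − (-2)·(13/20) = 143/10.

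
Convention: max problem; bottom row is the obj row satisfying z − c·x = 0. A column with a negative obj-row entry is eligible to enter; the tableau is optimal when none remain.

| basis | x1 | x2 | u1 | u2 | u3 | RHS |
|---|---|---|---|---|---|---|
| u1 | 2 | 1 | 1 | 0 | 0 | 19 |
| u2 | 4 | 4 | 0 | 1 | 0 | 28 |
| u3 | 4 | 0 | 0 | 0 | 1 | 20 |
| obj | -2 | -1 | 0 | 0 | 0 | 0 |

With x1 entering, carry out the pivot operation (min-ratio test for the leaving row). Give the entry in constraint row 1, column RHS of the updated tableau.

Ratio test on column x1 — row 1: 19/2 = 19/2; row 2: 28/4 = 7; row 3: 20/4 = 5. Minimum is 5 at row 3 (u3 leaves); pivot element 4.
Divide row 3 by 4; eliminate column x1 from the other rows.
Row 1 update in column RHS: 19 − 2·5 = 9.

9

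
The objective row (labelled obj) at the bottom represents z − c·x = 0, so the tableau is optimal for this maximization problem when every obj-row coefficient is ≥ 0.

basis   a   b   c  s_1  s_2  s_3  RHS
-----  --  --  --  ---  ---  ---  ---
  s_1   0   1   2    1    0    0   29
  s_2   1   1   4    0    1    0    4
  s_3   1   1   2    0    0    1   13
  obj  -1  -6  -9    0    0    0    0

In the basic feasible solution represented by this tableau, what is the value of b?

0

b is not in the basis, so in the current basic feasible solution b = 0.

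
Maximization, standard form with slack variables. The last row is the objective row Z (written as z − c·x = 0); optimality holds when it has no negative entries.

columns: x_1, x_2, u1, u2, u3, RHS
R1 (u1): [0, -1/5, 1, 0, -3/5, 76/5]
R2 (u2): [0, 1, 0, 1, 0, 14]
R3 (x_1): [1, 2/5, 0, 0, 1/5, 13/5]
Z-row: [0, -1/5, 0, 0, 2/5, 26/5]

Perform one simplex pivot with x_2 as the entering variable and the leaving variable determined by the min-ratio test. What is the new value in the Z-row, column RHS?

13/2

Ratio test on column x_2 — row 1: entry -1/5 ≤ 0; row 2: 14/1 = 14; row 3: (13/5)/(2/5) = 13/2. Minimum is 13/2 at row 3 (x_1 leaves); pivot element 2/5.
Divide row 3 by 2/5; eliminate column x_2 from the other rows.
Z-row update in column RHS: 26/5 − (-1/5)·(13/2) = 13/2.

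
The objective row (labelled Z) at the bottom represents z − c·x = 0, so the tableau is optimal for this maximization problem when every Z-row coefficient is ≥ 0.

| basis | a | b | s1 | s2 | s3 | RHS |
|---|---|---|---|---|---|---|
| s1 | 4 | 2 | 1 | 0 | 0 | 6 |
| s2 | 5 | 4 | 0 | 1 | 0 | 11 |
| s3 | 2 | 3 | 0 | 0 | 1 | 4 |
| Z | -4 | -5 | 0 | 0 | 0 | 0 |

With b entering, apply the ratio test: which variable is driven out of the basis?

Column b entries and ratios — s1: 6/2 = 3; s2: 11/4 = 11/4; s3: 4/3 = 4/3.
Smallest ratio is 4/3 in the row of s3, so s3 leaves.

s3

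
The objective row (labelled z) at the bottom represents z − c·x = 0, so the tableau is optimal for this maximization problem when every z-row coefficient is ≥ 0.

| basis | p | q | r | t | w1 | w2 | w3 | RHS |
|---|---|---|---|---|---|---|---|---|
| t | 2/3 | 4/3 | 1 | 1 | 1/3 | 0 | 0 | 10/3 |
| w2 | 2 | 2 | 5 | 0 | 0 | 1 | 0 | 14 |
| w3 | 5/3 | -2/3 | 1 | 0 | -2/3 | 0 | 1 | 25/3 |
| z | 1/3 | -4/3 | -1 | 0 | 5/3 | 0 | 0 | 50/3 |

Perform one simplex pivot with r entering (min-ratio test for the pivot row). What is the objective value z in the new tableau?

Ratio test on column r — row 1: (10/3)/1 = 10/3; row 2: 14/5 = 14/5; row 3: (25/3)/1 = 25/3. Minimum is 14/5 at row 2 (w2 leaves); pivot element 5.
Pivot on row 2; the z-row RHS becomes 50/3 − (-1)·(14/5) = 292/15.

292/15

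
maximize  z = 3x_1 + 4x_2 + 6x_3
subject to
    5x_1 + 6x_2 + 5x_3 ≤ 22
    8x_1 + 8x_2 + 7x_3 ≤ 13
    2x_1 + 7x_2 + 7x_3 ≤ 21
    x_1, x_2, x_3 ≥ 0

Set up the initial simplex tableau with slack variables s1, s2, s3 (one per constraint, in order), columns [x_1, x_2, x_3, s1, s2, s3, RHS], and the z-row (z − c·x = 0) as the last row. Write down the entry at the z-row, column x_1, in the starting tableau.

The z-row carries the negated objective coefficients: the x_1 entry is -3.

-3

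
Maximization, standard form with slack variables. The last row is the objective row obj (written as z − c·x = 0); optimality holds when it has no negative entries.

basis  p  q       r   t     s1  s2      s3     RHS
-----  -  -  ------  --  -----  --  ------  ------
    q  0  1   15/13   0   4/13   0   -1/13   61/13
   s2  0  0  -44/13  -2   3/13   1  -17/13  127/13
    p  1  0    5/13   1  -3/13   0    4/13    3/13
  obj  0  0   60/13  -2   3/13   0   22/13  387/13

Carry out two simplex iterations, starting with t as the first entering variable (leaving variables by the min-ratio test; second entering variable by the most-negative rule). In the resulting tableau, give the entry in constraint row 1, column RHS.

Ratio test on column t — row 1: entry 0 ≤ 0; row 2: entry -2 ≤ 0; row 3: (3/13)/1 = 3/13. Minimum is 3/13 at row 3 (p leaves); pivot element 1.
Divide row 3 by 1; eliminate column t from the other rows.
Second iteration: most negative obj-row entry is -3/13 in column s1, so s1 enters.
Ratio test on column s1 — row 1: (61/13)/(4/13) = 61/4; row 2: entry -3/13 ≤ 0; row 3: entry -3/13 ≤ 0. Minimum is 61/4 at row 1 (q leaves); pivot element 4/13.
Divide row 1 by 4/13; eliminate column s1 from the other rows.
After both pivots, the entry at constraint row 1, column RHS is 61/4.

61/4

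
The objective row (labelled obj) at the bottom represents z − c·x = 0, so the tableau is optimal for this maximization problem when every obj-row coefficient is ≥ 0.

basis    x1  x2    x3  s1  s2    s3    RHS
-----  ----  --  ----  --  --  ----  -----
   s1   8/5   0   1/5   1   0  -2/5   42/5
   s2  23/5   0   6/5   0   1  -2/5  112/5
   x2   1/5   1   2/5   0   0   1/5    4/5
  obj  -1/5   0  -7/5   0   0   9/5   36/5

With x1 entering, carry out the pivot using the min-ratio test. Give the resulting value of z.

8

Ratio test on column x1 — row 1: (42/5)/(8/5) = 21/4; row 2: (112/5)/(23/5) = 112/23; row 3: (4/5)/(1/5) = 4. Minimum is 4 at row 3 (x2 leaves); pivot element 1/5.
Pivot on row 3; the obj-row RHS becomes 36/5 − (-1/5)·4 = 8.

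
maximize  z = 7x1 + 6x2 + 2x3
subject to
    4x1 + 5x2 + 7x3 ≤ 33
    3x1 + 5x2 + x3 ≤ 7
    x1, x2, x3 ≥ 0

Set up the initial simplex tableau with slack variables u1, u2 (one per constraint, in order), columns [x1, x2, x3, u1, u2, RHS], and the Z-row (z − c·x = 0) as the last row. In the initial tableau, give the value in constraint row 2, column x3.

Constraint 2 has coefficient 1 on x3.

1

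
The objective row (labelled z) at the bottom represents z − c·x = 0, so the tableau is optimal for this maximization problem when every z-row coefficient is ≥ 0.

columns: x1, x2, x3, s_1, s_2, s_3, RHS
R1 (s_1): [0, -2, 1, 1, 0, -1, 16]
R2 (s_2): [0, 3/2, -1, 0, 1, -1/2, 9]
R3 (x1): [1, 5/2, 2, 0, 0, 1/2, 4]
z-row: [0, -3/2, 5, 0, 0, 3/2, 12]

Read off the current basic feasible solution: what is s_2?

s_2 is basic (row 2); its value is the RHS of that row, 9.

9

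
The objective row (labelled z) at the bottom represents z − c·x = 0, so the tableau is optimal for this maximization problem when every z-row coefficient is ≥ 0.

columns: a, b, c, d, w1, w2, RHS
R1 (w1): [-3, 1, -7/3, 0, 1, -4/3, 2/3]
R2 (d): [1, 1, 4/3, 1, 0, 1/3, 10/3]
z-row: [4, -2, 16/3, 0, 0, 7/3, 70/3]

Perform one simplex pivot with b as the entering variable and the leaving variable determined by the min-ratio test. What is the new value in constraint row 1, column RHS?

Ratio test on column b — row 1: (2/3)/1 = 2/3; row 2: (10/3)/1 = 10/3. Minimum is 2/3 at row 1 (w1 leaves); pivot element 1.
Divide row 1 by 1; eliminate column b from the other rows.
In the new row 1, the RHS entry is the old entry divided by the pivot: (2/3)/1 = 2/3.

2/3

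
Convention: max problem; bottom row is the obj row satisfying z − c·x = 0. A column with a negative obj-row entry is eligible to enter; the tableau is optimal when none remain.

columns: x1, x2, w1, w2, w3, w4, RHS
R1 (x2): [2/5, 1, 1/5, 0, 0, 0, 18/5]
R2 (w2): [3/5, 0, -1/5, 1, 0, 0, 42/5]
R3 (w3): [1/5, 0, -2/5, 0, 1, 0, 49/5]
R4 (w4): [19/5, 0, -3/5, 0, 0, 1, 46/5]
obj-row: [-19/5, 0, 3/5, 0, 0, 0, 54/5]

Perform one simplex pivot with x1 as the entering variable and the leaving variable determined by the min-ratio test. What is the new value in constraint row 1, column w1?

5/19

Ratio test on column x1 — row 1: (18/5)/(2/5) = 9; row 2: (42/5)/(3/5) = 14; row 3: (49/5)/(1/5) = 49; row 4: (46/5)/(19/5) = 46/19. Minimum is 46/19 at row 4 (w4 leaves); pivot element 19/5.
Divide row 4 by 19/5; eliminate column x1 from the other rows.
Row 1 update in column w1: 1/5 − (2/5)·(-3/19) = 5/19.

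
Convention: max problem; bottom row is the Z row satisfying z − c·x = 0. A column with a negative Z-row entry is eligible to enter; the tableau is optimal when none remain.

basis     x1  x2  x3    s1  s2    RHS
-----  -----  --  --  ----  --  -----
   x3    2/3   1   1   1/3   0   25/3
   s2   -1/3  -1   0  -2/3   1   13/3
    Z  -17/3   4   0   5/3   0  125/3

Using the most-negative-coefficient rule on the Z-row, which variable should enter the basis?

Negative Z-row entries: x1: -17/3.
The most negative is -17/3 in column x1, so x1 enters.

x1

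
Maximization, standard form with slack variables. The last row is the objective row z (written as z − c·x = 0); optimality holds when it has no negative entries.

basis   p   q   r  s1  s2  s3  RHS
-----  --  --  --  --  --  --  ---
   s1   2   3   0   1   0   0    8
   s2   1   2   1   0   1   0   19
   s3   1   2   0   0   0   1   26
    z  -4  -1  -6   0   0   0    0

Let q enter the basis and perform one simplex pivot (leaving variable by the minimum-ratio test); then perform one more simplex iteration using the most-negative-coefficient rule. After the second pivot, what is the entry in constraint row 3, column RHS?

Ratio test on column q — row 1: 8/3 = 8/3; row 2: 19/2 = 19/2; row 3: 26/2 = 13. Minimum is 8/3 at row 1 (s1 leaves); pivot element 3.
Divide row 1 by 3; eliminate column q from the other rows.
Second iteration: most negative z-row entry is -6 in column r, so r enters.
Ratio test on column r — row 1: entry 0 ≤ 0; row 2: (41/3)/1 = 41/3; row 3: entry 0 ≤ 0. Minimum is 41/3 at row 2 (s2 leaves); pivot element 1.
Divide row 2 by 1; eliminate column r from the other rows.
After both pivots, the entry at constraint row 3, column RHS is 62/3.

62/3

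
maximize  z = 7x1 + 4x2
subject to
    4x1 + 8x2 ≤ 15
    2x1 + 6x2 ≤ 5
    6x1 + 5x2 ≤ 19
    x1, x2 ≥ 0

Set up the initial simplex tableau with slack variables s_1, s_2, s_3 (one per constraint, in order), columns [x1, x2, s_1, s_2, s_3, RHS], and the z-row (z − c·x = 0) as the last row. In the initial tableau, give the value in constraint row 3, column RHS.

The RHS of constraint 3 is b_3 = 19.

19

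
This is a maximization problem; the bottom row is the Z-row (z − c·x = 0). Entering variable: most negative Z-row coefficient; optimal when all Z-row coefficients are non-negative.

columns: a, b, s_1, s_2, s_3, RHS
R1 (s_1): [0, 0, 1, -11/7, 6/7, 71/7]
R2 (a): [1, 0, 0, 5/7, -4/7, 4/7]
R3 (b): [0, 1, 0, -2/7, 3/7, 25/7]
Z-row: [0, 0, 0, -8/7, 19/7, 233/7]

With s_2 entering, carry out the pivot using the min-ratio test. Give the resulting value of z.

171/5

Ratio test on column s_2 — row 1: entry -11/7 ≤ 0; row 2: (4/7)/(5/7) = 4/5; row 3: entry -2/7 ≤ 0. Minimum is 4/5 at row 2 (a leaves); pivot element 5/7.
Pivot on row 2; the Z-row RHS becomes 233/7 − (-8/7)·(4/5) = 171/5.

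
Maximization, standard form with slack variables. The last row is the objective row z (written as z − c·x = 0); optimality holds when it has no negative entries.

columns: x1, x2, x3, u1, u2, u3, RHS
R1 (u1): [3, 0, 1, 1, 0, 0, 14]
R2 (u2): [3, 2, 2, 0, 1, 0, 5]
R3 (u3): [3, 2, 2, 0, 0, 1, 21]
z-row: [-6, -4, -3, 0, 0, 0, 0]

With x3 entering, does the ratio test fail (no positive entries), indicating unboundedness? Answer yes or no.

no

Column x3 has positive entries in row(s) 1, 2, 3, so the ratio test bounds it — not unbounded.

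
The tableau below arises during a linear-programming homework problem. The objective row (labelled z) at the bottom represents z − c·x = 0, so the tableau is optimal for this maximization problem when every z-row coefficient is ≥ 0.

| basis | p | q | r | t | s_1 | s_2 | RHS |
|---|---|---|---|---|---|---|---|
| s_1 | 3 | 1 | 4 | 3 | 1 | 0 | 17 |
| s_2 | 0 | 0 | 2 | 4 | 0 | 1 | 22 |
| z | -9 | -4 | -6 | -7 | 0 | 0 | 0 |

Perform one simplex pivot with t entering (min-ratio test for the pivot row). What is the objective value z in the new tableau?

77/2

Ratio test on column t — row 1: 17/3 = 17/3; row 2: 22/4 = 11/2. Minimum is 11/2 at row 2 (s_2 leaves); pivot element 4.
Pivot on row 2; the z-row RHS becomes 0 − (-7)·(11/2) = 77/2.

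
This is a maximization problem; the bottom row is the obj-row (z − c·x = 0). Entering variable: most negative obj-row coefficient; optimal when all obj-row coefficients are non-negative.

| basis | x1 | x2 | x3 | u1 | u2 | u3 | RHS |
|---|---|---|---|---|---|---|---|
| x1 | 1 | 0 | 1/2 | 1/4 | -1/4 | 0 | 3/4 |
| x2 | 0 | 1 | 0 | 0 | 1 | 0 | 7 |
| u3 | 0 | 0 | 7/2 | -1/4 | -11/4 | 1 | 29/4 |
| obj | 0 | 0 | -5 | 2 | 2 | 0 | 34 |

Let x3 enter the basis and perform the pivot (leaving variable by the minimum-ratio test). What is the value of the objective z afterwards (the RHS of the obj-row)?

Ratio test on column x3 — row 1: (3/4)/(1/2) = 3/2; row 2: entry 0 ≤ 0; row 3: (29/4)/(7/2) = 29/14. Minimum is 3/2 at row 1 (x1 leaves); pivot element 1/2.
Pivot on row 1; the obj-row RHS becomes 34 − (-5)·(3/2) = 83/2.

83/2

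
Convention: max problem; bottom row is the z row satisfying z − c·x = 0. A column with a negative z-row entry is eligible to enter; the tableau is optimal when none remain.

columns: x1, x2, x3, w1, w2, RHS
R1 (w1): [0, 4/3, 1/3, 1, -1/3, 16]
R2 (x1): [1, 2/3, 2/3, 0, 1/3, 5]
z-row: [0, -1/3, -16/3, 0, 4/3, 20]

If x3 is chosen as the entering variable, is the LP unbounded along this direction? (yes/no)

Column x3 has positive entries in row(s) 1, 2, so the ratio test bounds it — not unbounded.

no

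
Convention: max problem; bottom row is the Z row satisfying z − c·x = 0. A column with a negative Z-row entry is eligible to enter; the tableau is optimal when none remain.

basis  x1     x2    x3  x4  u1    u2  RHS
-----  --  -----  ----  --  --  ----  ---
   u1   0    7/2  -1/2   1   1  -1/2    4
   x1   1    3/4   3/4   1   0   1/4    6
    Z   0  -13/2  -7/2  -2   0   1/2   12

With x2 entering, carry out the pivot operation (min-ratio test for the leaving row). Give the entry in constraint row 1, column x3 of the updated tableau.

Ratio test on column x2 — row 1: 4/(7/2) = 8/7; row 2: 6/(3/4) = 8. Minimum is 8/7 at row 1 (u1 leaves); pivot element 7/2.
Divide row 1 by 7/2; eliminate column x2 from the other rows.
In the new row 1, the x3 entry is the old entry divided by the pivot: (-1/2)/(7/2) = -1/7.

-1/7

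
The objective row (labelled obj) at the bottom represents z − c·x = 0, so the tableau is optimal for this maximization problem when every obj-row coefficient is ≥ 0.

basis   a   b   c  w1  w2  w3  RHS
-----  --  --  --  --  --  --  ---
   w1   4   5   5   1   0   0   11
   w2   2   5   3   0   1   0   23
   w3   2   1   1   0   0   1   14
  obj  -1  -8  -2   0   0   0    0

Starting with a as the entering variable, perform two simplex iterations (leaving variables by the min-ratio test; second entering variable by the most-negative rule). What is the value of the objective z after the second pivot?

88/5

Ratio test on column a — row 1: 11/4 = 11/4; row 2: 23/2 = 23/2; row 3: 14/2 = 7. Minimum is 11/4 at row 1 (w1 leaves); pivot element 4.
Pivot on row 1; the obj-row RHS becomes 0 − (-1)·(11/4) = 11/4.
Next entering variable (most negative obj-row entry -27/4): b.
Ratio test on column b — row 1: (11/4)/(5/4) = 11/5; row 2: (35/2)/(5/2) = 7; row 3: entry -3/2 ≤ 0. Minimum is 11/5 at row 1 (a leaves); pivot element 5/4.
After the second pivot the obj-row RHS is 11/4 − (-27/4)·(11/5) = 88/5.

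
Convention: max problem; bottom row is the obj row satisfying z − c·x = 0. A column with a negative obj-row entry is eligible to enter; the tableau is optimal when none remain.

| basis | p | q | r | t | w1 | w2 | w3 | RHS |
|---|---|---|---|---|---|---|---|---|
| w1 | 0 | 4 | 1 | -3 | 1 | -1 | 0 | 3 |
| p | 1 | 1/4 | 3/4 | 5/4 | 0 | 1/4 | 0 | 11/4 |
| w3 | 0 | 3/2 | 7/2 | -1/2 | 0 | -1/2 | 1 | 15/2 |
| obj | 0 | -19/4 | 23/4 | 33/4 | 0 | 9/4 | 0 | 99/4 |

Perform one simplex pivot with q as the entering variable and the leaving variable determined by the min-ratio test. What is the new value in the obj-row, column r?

Ratio test on column q — row 1: 3/4 = 3/4; row 2: (11/4)/(1/4) = 11; row 3: (15/2)/(3/2) = 5. Minimum is 3/4 at row 1 (w1 leaves); pivot element 4.
Divide row 1 by 4; eliminate column q from the other rows.
obj-row update in column r: 23/4 − (-19/4)·(1/4) = 111/16.

111/16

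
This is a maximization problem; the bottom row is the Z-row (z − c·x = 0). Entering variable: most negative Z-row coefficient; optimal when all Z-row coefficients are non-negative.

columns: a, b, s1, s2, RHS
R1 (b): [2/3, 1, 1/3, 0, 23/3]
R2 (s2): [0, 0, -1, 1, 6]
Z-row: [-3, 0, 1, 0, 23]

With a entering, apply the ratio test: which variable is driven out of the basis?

b

Column a entries and ratios — b: (23/3)/(2/3) = 23/2; s2: 0 ≤ 0, skip.
Smallest ratio is 23/2 in the row of b, so b leaves.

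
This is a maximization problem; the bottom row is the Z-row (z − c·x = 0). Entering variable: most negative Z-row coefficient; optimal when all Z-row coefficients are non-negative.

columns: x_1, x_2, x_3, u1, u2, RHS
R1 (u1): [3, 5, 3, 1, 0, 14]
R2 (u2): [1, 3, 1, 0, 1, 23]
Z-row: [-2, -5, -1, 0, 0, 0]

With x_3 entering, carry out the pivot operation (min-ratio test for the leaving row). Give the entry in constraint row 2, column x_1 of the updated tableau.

0

Ratio test on column x_3 — row 1: 14/3 = 14/3; row 2: 23/1 = 23. Minimum is 14/3 at row 1 (u1 leaves); pivot element 3.
Divide row 1 by 3; eliminate column x_3 from the other rows.
Row 2 update in column x_1: 1 − 1·1 = 0.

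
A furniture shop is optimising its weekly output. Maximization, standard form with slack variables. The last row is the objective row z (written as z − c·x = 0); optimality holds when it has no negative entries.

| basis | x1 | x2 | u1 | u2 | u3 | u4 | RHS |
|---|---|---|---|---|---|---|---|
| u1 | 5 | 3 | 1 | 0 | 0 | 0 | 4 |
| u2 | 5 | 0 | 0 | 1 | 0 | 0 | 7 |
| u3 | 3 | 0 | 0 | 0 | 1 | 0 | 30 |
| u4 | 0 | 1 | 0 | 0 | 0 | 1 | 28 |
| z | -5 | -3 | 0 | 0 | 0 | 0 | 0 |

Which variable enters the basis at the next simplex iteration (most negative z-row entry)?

Negative z-row entries: x1: -5, x2: -3.
The most negative is -5 in column x1, so x1 enters.

x1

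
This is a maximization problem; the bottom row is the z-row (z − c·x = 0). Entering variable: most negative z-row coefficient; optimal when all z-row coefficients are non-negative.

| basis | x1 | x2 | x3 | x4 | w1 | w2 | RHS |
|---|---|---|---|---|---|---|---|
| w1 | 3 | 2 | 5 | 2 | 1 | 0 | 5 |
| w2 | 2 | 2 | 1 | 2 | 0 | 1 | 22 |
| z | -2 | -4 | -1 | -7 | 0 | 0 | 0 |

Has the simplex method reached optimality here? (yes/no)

no

The z-row has a negative entry -7 in column x4, so it is not optimal.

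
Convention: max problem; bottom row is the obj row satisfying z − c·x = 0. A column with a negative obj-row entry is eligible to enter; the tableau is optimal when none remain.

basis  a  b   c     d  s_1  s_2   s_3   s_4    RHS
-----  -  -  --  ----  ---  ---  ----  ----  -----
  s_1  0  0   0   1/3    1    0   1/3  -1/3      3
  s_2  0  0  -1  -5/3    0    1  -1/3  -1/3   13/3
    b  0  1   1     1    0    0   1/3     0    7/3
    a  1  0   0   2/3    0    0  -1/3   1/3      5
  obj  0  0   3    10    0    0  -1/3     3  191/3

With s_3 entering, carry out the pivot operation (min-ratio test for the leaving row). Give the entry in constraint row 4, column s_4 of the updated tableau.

1/3

Ratio test on column s_3 — row 1: 3/(1/3) = 9; row 2: entry -1/3 ≤ 0; row 3: (7/3)/(1/3) = 7; row 4: entry -1/3 ≤ 0. Minimum is 7 at row 3 (b leaves); pivot element 1/3.
Divide row 3 by 1/3; eliminate column s_3 from the other rows.
Row 4 update in column s_4: 1/3 − (-1/3)·0 = 1/3.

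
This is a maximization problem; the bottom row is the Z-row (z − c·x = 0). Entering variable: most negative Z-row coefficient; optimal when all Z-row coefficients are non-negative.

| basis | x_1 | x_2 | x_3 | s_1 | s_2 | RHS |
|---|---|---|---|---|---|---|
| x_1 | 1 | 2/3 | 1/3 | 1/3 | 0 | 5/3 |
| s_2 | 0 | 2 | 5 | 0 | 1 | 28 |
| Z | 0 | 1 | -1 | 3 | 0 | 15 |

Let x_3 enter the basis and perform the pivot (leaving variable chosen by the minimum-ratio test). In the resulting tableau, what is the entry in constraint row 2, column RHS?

Ratio test on column x_3 — row 1: (5/3)/(1/3) = 5; row 2: 28/5 = 28/5. Minimum is 5 at row 1 (x_1 leaves); pivot element 1/3.
Divide row 1 by 1/3; eliminate column x_3 from the other rows.
Row 2 update in column RHS: 28 − 5·5 = 3.

3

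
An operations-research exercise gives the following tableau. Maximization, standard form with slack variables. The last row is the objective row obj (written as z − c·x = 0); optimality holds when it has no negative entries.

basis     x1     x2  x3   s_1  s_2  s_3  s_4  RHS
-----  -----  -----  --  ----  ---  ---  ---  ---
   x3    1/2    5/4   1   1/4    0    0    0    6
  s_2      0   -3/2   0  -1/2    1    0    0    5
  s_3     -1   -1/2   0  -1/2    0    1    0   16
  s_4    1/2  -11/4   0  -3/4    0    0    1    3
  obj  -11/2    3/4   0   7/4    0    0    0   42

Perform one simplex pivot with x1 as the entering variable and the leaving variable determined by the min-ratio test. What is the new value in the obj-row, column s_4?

11

Ratio test on column x1 — row 1: 6/(1/2) = 12; row 2: entry 0 ≤ 0; row 3: entry -1 ≤ 0; row 4: 3/(1/2) = 6. Minimum is 6 at row 4 (s_4 leaves); pivot element 1/2.
Divide row 4 by 1/2; eliminate column x1 from the other rows.
obj-row update in column s_4: 0 − (-11/2)·2 = 11.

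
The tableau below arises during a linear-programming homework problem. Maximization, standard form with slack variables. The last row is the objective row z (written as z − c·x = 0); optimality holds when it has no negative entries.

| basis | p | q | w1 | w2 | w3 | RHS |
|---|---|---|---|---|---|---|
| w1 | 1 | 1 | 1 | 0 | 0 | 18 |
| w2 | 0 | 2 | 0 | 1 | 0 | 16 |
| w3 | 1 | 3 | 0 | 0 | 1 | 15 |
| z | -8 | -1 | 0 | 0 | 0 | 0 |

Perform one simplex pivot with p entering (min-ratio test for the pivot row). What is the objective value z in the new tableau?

Ratio test on column p — row 1: 18/1 = 18; row 2: entry 0 ≤ 0; row 3: 15/1 = 15. Minimum is 15 at row 3 (w3 leaves); pivot element 1.
Pivot on row 3; the z-row RHS becomes 0 − (-8)·15 = 120.

120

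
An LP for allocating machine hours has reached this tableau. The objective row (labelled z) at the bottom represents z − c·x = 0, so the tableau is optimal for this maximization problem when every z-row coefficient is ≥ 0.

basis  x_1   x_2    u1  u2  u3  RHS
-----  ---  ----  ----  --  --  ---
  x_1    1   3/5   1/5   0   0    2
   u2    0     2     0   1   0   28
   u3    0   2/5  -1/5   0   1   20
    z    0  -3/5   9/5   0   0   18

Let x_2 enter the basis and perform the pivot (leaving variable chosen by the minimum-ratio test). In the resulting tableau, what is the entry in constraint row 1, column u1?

1/3

Ratio test on column x_2 — row 1: 2/(3/5) = 10/3; row 2: 28/2 = 14; row 3: 20/(2/5) = 50. Minimum is 10/3 at row 1 (x_1 leaves); pivot element 3/5.
Divide row 1 by 3/5; eliminate column x_2 from the other rows.
In the new row 1, the u1 entry is the old entry divided by the pivot: (1/5)/(3/5) = 1/3.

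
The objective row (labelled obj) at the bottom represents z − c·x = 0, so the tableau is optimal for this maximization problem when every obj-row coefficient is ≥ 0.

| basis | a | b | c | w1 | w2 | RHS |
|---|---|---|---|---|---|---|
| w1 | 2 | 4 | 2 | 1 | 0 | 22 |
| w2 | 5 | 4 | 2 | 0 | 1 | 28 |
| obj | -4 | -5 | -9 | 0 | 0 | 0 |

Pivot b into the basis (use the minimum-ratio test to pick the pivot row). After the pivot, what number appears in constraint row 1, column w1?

Ratio test on column b — row 1: 22/4 = 11/2; row 2: 28/4 = 7. Minimum is 11/2 at row 1 (w1 leaves); pivot element 4.
Divide row 1 by 4; eliminate column b from the other rows.
In the new row 1, the w1 entry is the old entry divided by the pivot: 1/4 = 1/4.

1/4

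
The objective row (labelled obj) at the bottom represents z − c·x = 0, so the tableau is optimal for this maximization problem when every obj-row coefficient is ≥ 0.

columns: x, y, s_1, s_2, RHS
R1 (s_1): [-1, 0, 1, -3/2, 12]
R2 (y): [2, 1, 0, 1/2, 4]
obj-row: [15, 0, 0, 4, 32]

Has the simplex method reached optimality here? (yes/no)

yes

Every obj-row coefficient is ≥ 0, so the tableau is optimal.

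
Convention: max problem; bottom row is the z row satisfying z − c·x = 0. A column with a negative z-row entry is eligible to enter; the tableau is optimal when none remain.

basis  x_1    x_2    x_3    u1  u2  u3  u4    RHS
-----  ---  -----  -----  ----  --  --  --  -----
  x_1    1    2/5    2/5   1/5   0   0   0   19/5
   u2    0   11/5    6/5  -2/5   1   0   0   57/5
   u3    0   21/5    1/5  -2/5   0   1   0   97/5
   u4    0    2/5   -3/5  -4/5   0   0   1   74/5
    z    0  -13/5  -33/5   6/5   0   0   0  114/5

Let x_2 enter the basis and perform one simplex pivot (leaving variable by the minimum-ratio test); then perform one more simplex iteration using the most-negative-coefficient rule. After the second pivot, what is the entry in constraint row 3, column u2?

Ratio test on column x_2 — row 1: (19/5)/(2/5) = 19/2; row 2: (57/5)/(11/5) = 57/11; row 3: (97/5)/(21/5) = 97/21; row 4: (74/5)/(2/5) = 37. Minimum is 97/21 at row 3 (u3 leaves); pivot element 21/5.
Divide row 3 by 21/5; eliminate column x_2 from the other rows.
Second iteration: most negative z-row entry is -136/21 in column x_3, so x_3 enters.
Ratio test on column x_3 — row 1: (41/21)/(8/21) = 41/8; row 2: (26/21)/(23/21) = 26/23; row 3: (97/21)/(1/21) = 97; row 4: entry -13/21 ≤ 0. Minimum is 26/23 at row 2 (u2 leaves); pivot element 23/21.
Divide row 2 by 23/21; eliminate column x_3 from the other rows.
After both pivots, the entry at constraint row 3, column u2 is -1/23.

-1/23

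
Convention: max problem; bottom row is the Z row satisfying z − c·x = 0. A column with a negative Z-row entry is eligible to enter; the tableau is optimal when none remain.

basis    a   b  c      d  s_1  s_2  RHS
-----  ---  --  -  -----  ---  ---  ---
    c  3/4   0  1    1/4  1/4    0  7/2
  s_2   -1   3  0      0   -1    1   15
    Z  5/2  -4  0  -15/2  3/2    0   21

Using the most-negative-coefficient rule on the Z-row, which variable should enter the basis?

d

Negative Z-row entries: b: -4, d: -15/2.
The most negative is -15/2 in column d, so d enters.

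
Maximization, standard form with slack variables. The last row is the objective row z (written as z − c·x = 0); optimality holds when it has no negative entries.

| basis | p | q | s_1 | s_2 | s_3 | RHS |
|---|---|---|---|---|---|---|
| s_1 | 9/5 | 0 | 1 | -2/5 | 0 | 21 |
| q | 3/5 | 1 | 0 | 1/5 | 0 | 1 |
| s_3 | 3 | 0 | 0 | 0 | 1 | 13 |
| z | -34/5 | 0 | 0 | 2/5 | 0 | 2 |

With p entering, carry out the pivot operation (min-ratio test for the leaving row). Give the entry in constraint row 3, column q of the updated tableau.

Ratio test on column p — row 1: 21/(9/5) = 35/3; row 2: 1/(3/5) = 5/3; row 3: 13/3 = 13/3. Minimum is 5/3 at row 2 (q leaves); pivot element 3/5.
Divide row 2 by 3/5; eliminate column p from the other rows.
Row 3 update in column q: 0 − 3·(5/3) = -5.

-5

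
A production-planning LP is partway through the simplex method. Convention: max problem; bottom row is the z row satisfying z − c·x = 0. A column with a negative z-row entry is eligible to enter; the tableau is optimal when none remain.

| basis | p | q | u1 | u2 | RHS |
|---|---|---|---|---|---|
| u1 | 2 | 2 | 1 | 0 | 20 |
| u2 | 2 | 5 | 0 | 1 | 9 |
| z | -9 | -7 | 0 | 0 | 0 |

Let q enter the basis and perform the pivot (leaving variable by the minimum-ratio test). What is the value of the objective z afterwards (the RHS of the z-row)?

Ratio test on column q — row 1: 20/2 = 10; row 2: 9/5 = 9/5. Minimum is 9/5 at row 2 (u2 leaves); pivot element 5.
Pivot on row 2; the z-row RHS becomes 0 − (-7)·(9/5) = 63/5.

63/5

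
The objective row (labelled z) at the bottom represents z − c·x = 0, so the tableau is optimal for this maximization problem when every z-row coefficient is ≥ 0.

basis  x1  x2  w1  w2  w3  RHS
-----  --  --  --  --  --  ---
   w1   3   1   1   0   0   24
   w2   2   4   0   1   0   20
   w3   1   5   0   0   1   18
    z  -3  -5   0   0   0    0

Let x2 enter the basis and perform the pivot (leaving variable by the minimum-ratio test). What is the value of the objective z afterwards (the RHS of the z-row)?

Ratio test on column x2 — row 1: 24/1 = 24; row 2: 20/4 = 5; row 3: 18/5 = 18/5. Minimum is 18/5 at row 3 (w3 leaves); pivot element 5.
Pivot on row 3; the z-row RHS becomes 0 − (-5)·(18/5) = 18.

18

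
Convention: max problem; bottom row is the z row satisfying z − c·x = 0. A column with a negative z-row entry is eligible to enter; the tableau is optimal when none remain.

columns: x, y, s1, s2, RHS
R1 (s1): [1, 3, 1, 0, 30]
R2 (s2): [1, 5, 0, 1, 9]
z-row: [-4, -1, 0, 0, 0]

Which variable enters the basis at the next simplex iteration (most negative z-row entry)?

x

Negative z-row entries: x: -4, y: -1.
The most negative is -4 in column x, so x enters.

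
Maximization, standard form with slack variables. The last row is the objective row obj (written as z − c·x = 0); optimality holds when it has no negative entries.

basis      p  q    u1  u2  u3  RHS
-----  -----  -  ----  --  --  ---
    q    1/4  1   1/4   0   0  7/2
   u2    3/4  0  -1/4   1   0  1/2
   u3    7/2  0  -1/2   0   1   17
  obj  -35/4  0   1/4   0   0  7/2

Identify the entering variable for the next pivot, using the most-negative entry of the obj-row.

Negative obj-row entries: p: -35/4.
The most negative is -35/4 in column p, so p enters.

p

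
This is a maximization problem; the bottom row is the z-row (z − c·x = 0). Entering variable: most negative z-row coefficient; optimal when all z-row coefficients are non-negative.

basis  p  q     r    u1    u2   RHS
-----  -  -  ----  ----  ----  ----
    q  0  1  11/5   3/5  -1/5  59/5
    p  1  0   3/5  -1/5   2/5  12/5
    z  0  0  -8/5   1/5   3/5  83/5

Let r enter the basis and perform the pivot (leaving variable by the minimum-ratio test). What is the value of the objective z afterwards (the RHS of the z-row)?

23

Ratio test on column r — row 1: (59/5)/(11/5) = 59/11; row 2: (12/5)/(3/5) = 4. Minimum is 4 at row 2 (p leaves); pivot element 3/5.
Pivot on row 2; the z-row RHS becomes 83/5 − (-8/5)·4 = 23.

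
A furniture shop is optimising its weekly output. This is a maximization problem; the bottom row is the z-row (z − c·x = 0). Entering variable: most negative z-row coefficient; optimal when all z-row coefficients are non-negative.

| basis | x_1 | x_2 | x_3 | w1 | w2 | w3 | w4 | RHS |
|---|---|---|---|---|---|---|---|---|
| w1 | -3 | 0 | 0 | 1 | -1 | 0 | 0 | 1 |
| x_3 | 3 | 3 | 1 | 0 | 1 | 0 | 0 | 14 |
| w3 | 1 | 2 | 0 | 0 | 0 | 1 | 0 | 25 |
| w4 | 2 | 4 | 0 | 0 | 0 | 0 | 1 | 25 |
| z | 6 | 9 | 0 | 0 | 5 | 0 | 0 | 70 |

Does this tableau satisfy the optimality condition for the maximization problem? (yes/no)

yes

Every z-row coefficient is ≥ 0, so the tableau is optimal.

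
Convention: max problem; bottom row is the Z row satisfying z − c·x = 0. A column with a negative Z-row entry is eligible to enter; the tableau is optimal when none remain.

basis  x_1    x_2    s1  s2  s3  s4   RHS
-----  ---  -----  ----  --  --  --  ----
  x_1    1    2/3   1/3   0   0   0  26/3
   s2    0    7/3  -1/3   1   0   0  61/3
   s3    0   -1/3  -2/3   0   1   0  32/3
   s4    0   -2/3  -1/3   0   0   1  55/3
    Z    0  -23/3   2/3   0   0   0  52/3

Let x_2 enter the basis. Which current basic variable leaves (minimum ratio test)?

s2

Column x_2 entries and ratios — x_1: (26/3)/(2/3) = 13; s2: (61/3)/(7/3) = 61/7; s3: -1/3 ≤ 0, skip; s4: -2/3 ≤ 0, skip.
Smallest ratio is 61/7 in the row of s2, so s2 leaves.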